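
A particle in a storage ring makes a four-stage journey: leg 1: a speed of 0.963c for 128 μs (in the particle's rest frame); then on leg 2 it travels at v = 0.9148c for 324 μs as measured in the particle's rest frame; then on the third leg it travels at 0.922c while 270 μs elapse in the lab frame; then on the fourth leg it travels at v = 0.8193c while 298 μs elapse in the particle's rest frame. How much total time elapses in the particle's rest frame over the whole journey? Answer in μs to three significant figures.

Leg 1: 128 μs is already measured in the particle's rest frame.
Leg 2: 324 μs is already measured in the particle's rest frame.
Leg 3: γ = 1/√(1 − 0.922²) = 1/√0.1499 = 2.583; τ_3 = 270/2.583 = 104.5 μs.
Leg 4: 298 μs is already measured in the particle's rest frame.
Total: 128.0 + 324.0 + 104.5 + 298.0 μs.

τ = 855 μs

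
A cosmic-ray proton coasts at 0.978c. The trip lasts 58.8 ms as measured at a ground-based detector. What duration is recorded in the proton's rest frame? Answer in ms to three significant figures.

τ = 12.3 ms

γ = 1/√(1 − 0.978²) = 1/√0.04352 = 4.794
The interval measured at a ground-based detector is the dilated one; the clock in the proton's rest frame measures the proper time τ = Δt/γ = 58.8/4.794 ms.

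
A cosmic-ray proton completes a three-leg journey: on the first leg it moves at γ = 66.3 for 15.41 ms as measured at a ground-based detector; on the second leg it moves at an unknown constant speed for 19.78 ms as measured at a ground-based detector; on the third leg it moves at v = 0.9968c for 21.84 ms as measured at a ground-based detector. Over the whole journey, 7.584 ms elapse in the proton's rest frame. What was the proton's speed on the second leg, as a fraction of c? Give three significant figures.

Leg 1: γ = 66.3; τ_1 = 15.41/66.30 = 0.2324 ms.
Leg 2: speed unknown; τ_2 = 19.78/γ_2.
Leg 3: γ = 1/√(1 − 0.9968²) = 1/√0.006390 = 12.51; τ_3 = 21.84/12.51 = 1.746 ms.
Total proper time: 0.2324 + τ_2 + 1.746 = 7.584, so τ_2 = 7.584 − 1.978 = 5.606 ms.
γ_2 = 19.78/5.606 = 3.529; β = √(1 − 1/γ²) = √0.9197.

β = 0.959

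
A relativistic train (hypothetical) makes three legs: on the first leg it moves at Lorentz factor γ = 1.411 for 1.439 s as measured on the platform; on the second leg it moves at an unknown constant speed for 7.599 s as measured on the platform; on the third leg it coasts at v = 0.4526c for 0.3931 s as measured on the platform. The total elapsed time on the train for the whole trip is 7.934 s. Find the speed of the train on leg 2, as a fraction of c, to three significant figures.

β = 0.504

Leg 1: γ = 1.411; τ_1 = 1.439/1.411 = 1.020 s.
Leg 2: speed unknown; τ_2 = 7.599/γ_2.
Leg 3: γ = 1/√(1 − 0.4526²) = 1/√0.7952 = 1.121; τ_3 = 0.3931/1.121 = 0.3505 s.
Total proper time: 1.020 + τ_2 + 0.3505 = 7.934, so τ_2 = 7.934 − 1.370 = 6.564 s.
γ_2 = 7.599/6.564 = 1.158; β = √(1 − 1/γ²) = √0.2539.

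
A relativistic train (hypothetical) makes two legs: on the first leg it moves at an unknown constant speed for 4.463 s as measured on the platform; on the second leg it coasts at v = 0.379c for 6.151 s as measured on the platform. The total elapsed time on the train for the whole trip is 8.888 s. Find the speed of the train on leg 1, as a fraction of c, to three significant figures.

β = 0.698

Leg 1: speed unknown; τ_1 = 4.463/γ_1.
Leg 2: γ = 1/√(1 − 0.379²) = 1/√0.8564 = 1.081; τ_2 = 6.151/1.081 = 5.692 s.
Total proper time: τ_1 + 5.692 = 8.888, so τ_1 = 8.888 − 5.692 = 3.196 s.
γ_1 = 4.463/3.196 = 1.396; β = √(1 − 1/γ²) = √0.4872.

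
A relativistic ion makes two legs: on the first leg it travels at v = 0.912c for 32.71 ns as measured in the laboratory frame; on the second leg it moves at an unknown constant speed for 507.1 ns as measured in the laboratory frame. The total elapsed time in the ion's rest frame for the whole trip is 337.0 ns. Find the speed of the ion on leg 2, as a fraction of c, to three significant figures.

Leg 1: γ = 1/√(1 − 0.912²) = 1/√0.1683 = 2.438; τ_1 = 32.71/2.438 = 13.42 ns.
Leg 2: speed unknown; τ_2 = 507.1/γ_2.
Total proper time: 13.42 + τ_2 = 337.0, so τ_2 = 337.0 − 13.42 = 323.6 ns.
γ_2 = 507.1/323.6 = 1.567; β = √(1 − 1/γ²) = √0.5928.

β = 0.770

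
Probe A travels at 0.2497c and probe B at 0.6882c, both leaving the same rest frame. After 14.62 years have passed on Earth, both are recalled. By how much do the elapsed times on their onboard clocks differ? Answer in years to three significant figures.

|τ_A − τ_B| = 3.55 years

A: γ = 1/√(1 − 0.2497²) = 1/√0.9376 = 1.033; τ_A = 14.62/1.033 = 14.16 years.
B: γ = 1/√(1 − 0.6882²) = 1/√0.5264 = 1.378; τ_B = 14.62/1.378 = 10.61 years.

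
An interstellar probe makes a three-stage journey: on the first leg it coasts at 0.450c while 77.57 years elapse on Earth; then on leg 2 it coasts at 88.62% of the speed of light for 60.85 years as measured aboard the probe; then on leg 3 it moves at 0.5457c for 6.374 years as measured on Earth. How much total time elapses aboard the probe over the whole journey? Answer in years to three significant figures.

Leg 1: γ = 1/√(1 − 0.450²) = 1/√0.7975 = 1.120; τ_1 = 77.57/1.120 = 69.27 years.
Leg 2: 60.85 years is already measured aboard the probe.
Leg 3: γ = 1/√(1 − 0.5457²) = 1/√0.7022 = 1.193; τ_3 = 6.374/1.193 = 5.341 years.
Total: 69.27 + 60.85 + 5.341 years.

τ = 135 years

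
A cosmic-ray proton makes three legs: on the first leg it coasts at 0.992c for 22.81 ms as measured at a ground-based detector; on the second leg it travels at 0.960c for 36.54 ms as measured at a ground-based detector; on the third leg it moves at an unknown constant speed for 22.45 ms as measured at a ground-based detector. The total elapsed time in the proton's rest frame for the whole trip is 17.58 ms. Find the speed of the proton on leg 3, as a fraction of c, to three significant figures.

Leg 1: γ = 1/√(1 − 0.992²) = 1/√0.01594 = 7.922; τ_1 = 22.81/7.922 = 2.879 ms.
Leg 2: γ = 1/√(1 − 0.960²) = 25/7 ≈ 3.571; τ_2 = 36.54/3.571 = 10.23 ms.
Leg 3: speed unknown; τ_3 = 22.45/γ_3.
Total proper time: 2.879 + 10.23 + τ_3 = 17.58, so τ_3 = 17.58 − 13.11 = 4.469 ms.
γ_3 = 22.45/4.469 = 5.023; β = √(1 − 1/γ²) = √0.9604.

β = 0.980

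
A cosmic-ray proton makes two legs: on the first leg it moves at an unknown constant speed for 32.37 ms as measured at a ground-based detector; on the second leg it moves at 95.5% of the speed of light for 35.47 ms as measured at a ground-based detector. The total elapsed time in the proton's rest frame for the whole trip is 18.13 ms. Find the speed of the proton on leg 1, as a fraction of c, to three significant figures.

Leg 1: speed unknown; τ_1 = 32.37/γ_1.
Leg 2: β = 0.955; γ = 1/√(1 − 0.955²) = 1/√0.08798 = 3.371; τ_2 = 35.47/3.371 = 10.52 ms.
Total proper time: τ_1 + 10.52 = 18.13, so τ_1 = 18.13 − 10.52 = 7.609 ms.
γ_1 = 32.37/7.609 = 4.254; β = √(1 − 1/γ²) = √0.9447.

β = 0.972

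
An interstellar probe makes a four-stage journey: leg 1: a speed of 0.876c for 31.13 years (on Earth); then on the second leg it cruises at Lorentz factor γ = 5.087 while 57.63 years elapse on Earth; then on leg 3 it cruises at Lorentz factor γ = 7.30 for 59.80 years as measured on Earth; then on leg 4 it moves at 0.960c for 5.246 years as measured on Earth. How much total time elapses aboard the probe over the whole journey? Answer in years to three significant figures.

τ = 36.0 years

Leg 1: γ = 1/√(1 − 0.876²) = 1/√0.2326 = 2.073; τ_1 = 31.13/2.073 = 15.01 years.
Leg 2: γ = 5.087; τ_2 = 57.63/5.087 = 11.33 years.
Leg 3: γ = 7.30; τ_3 = 59.80/7.300 = 8.192 years.
Leg 4: γ = 1/√(1 − 0.960²) = 25/7 ≈ 3.571; τ_4 = 5.246/3.571 = 1.469 years.
Total: 15.01 + 11.33 + 8.192 + 1.469 years.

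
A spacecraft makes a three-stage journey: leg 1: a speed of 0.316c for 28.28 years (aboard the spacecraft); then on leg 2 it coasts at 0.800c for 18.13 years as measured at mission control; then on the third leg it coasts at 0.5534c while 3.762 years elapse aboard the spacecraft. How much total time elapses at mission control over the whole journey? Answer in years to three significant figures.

Leg 1: γ = 1/√(1 − 0.316²) = 1/√0.9001 = 1.054; Δt_1 = 1.054 × 28.28 = 29.81 years.
Leg 2: 18.13 years is already measured at mission control.
Leg 3: γ = 1/√(1 − 0.5534²) = 1/√0.6937 = 1.201; Δt_3 = 1.201 × 3.762 = 4.517 years.
Total: 29.81 + 18.13 + 4.517 years.

Δt = 52.5 years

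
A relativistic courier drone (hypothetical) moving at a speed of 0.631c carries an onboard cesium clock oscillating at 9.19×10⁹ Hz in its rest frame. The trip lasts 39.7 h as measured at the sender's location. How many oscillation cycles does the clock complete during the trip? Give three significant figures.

γ = 1/√(1 − 0.631²) = 1/√0.6018 = 1.289
The oscillator's own cycle count is N = f × τ where τ is the proper time aboard the drone. τ = Δt/γ = 39.7/1.289 = 30.80 h = 1.109×10⁵ s.
N = 9.19×10⁹ × 1.109×10⁵ = 1.019×10¹⁵.

N = 1.02×10¹⁵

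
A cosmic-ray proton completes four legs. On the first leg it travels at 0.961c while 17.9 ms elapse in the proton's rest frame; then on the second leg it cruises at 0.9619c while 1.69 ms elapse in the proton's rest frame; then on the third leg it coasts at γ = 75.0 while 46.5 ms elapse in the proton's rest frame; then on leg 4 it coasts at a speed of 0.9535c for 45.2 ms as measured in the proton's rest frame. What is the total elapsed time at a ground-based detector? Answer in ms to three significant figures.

Leg 1: γ = 1/√(1 − 0.961²) = 1/√0.07648 = 3.616; Δt_1 = 3.616 × 17.9 = 64.73 ms.
Leg 2: γ = 1/√(1 − 0.9619²) = 1/√0.07475 = 3.658; Δt_2 = 3.658 × 1.69 = 6.181 ms.
Leg 3: γ = 75.0; Δt_3 = 75.00 × 46.5 = 3488 ms.
Leg 4: γ = 1/√(1 − 0.9535²) = 1/√0.09084 = 3.318; Δt_4 = 3.318 × 45.2 = 150.0 ms.
Total: 64.73 + 6.181 + 3488 + 150.0 ms.

Δt = 3710 ms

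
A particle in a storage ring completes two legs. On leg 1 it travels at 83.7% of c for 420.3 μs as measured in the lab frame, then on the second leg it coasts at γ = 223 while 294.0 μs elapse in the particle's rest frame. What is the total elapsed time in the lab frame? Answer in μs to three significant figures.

Δt = 6.60×10⁴ μs

Leg 1: 420.3 μs is already measured in the lab frame.
Leg 2: γ = 223; Δt_2 = 223.0 × 294.0 = 6.556×10⁴ μs.
Total: 420.3 + 6.556×10⁴ μs.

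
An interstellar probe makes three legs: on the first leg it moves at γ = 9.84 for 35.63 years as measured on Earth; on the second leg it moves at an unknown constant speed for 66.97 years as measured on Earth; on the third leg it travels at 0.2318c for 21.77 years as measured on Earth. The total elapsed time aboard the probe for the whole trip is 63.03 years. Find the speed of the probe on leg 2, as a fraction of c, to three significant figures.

Leg 1: γ = 9.84; τ_1 = 35.63/9.840 = 3.621 years.
Leg 2: speed unknown; τ_2 = 66.97/γ_2.
Leg 3: γ = 1/√(1 − 0.2318²) = 1/√0.9463 = 1.028; τ_3 = 21.77/1.028 = 21.18 years.
Total proper time: 3.621 + τ_2 + 21.18 = 63.03, so τ_2 = 63.03 − 24.80 = 38.23 years.
γ_2 = 66.97/38.23 = 1.752; β = √(1 − 1/γ²) = √0.6741.

β = 0.821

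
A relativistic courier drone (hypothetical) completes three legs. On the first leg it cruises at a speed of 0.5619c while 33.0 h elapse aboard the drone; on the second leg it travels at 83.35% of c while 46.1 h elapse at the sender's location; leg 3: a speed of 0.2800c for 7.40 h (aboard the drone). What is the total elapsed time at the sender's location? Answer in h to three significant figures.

Δt = 93.7 h

Leg 1: γ = 1/√(1 − 0.5619²) = 1/√0.6843 = 1.209; Δt_1 = 1.209 × 33.0 = 39.89 h.
Leg 2: 46.1 h is already measured at the sender's location.
Leg 3: γ = 1/√(1 − 0.2800²) = 1/√0.9216 = 1.042; Δt_3 = 1.042 × 7.40 = 7.708 h.
Total: 39.89 + 46.10 + 7.708 h.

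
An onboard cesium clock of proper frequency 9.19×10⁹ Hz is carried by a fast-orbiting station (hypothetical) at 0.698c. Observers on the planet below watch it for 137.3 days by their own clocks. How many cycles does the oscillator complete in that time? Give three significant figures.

N = 7.81×10¹⁶

γ = 1/√(1 − 0.698²) = 1/√0.5128 = 1.396
During 137.3 days of lab time, the oscillator's proper time advances by τ = Δt/γ = 137.3/1.396 = 98.32 days = 8.495×10⁶ s.
N = f × τ = 9.19×10⁹ × 8.495×10⁶ = 7.807×10¹⁶.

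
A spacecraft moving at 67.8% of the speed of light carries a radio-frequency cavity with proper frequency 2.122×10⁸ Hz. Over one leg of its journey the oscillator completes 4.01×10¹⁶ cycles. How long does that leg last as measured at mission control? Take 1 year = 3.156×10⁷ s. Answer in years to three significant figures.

β = 0.678; γ = 1/√(1 − 0.678²) = 1/√0.5403 = 1.360
Proper time for N cycles: τ = N/f = 4.01×10¹⁶/(2.122×10⁸) = 1.890×10⁸ s = 5.988 years.
Lab-frame duration Δt = γτ = 1.360 × 5.988 = 8.146 years.

Δt = 8.15 years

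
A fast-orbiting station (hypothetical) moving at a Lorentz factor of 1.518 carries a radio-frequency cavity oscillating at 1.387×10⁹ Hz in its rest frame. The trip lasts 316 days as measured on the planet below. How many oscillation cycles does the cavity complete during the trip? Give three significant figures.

γ = 1.518
The oscillator's own cycle count is N = f × τ where τ is the proper time aboard the station. τ = Δt/γ = 316/1.518 = 208.2 days = 1.799×10⁷ s.
N = 1.387×10⁹ × 1.799×10⁷ = 2.495×10¹⁶.

N = 2.49×10¹⁶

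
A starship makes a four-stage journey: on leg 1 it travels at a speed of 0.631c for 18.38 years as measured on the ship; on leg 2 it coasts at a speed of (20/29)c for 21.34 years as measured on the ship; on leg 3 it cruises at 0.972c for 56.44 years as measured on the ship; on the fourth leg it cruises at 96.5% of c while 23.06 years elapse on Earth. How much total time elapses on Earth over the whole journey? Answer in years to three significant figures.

Leg 1: γ = 1/√(1 − 0.631²) = 1/√0.6018 = 1.289; Δt_1 = 1.289 × 18.38 = 23.69 years.
Leg 2: γ = 1/√(1 − (20/29)²) = 29/21 ≈ 1.381; Δt_2 = 1.381 × 21.34 = 29.47 years.
Leg 3: γ = 1/√(1 − 0.972²) = 1/√0.05522 = 4.256; Δt_3 = 4.256 × 56.44 = 240.2 years.
Leg 4: 23.06 years is already measured on Earth.
Total: 23.69 + 29.47 + 240.2 + 23.06 years.

Δt = 316 years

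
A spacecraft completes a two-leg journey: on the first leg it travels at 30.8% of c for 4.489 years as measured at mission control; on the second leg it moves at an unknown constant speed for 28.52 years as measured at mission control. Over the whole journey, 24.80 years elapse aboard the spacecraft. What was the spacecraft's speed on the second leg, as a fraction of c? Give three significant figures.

Leg 1: β = 0.308; γ = 1/√(1 − 0.308²) = 1/√0.9051 = 1.051; τ_1 = 4.489/1.051 = 4.271 years.
Leg 2: speed unknown; τ_2 = 28.52/γ_2.
Total proper time: 4.271 + τ_2 = 24.80, so τ_2 = 24.80 − 4.271 = 20.53 years.
γ_2 = 28.52/20.53 = 1.389; β = √(1 − 1/γ²) = √0.4819.

β = 0.694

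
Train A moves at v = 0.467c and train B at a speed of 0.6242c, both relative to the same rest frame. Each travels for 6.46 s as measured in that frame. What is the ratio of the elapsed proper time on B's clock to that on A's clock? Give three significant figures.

A: γ = 1/√(1 − 0.467²) = 1/√0.7819 = 1.131. B: γ = 1/√(1 − 0.6242²) = 1/√0.6104 = 1.280.
τ_A/τ_B = γ_B/γ_A = 1.280/1.131 = 1.132, so τ_B/τ_A = 0.8835.

τ_B/τ_A = 0.884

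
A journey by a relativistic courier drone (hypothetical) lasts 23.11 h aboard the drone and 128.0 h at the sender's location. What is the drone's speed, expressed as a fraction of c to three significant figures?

v = 0.984c

The proper time is measured aboard the drone (both events occur at the drone's location); Δt is measured at the sender's location. γ = Δt/τ = 128.0/23.11 = 5.539.
β = √(1 − 1/γ²) = √(1 − 0.03260) = √0.9674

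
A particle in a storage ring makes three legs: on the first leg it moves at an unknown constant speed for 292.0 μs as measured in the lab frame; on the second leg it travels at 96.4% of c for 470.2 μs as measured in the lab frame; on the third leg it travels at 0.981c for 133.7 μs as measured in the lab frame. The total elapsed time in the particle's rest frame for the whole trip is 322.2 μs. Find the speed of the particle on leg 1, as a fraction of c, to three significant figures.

Leg 1: speed unknown; τ_1 = 292.0/γ_1.
Leg 2: β = 0.964; γ = 1/√(1 − 0.964²) = 1/√0.07070 = 3.761; τ_2 = 470.2/3.761 = 125.0 μs.
Leg 3: γ = 1/√(1 − 0.981²) = 1/√0.03764 = 5.154; τ_3 = 133.7/5.154 = 25.94 μs.
Total proper time: τ_1 + 125.0 + 25.94 = 322.2, so τ_1 = 322.2 − 151.0 = 171.2 μs.
γ_1 = 292.0/171.2 = 1.705; β = √(1 − 1/γ²) = √0.6561.

β = 0.810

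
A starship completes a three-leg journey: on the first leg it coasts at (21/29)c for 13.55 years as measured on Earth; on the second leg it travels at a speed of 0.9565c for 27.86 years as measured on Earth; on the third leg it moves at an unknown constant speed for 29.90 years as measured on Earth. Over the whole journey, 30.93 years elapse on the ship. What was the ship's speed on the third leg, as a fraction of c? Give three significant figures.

β = 0.893

Leg 1: γ = 1/√(1 − (21/29)²) = 29/20 = 1.450; τ_1 = 13.55/1.450 = 9.345 years.
Leg 2: γ = 1/√(1 − 0.9565²) = 1/√0.08511 = 3.428; τ_2 = 27.86/3.428 = 8.128 years.
Leg 3: speed unknown; τ_3 = 29.90/γ_3.
Total proper time: 9.345 + 8.128 + τ_3 = 30.93, so τ_3 = 30.93 − 17.47 = 13.46 years.
γ_3 = 29.90/13.46 = 2.222; β = √(1 − 1/γ²) = √0.7974.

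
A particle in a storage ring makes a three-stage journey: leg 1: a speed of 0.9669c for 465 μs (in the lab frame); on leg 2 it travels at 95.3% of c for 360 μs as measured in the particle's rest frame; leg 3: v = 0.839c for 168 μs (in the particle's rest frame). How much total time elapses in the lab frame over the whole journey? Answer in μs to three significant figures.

Δt = 1960 μs

Leg 1: 465 μs is already measured in the lab frame.
Leg 2: β = 0.953; γ = 1/√(1 − 0.953²) = 1/√0.09179 = 3.301; Δt_2 = 3.301 × 360 = 1188 μs.
Leg 3: γ = 1/√(1 − 0.839²) = 1/√0.2961 = 1.838; Δt_3 = 1.838 × 168 = 308.7 μs.
Total: 465.0 + 1188 + 308.7 μs.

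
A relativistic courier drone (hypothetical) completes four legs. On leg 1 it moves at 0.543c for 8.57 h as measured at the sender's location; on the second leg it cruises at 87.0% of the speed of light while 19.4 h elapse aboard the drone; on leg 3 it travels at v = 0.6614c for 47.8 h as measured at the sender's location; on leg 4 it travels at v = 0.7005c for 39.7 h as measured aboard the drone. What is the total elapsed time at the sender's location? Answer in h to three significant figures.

Δt = 151 h

Leg 1: 8.57 h is already measured at the sender's location.
Leg 2: β = 0.870; γ = 1/√(1 − 0.870²) = 1/√0.2431 = 2.028; Δt_2 = 2.028 × 19.4 = 39.35 h.
Leg 3: 47.8 h is already measured at the sender's location.
Leg 4: γ = 1/√(1 − 0.7005²) = 1/√0.5093 = 1.401; Δt_4 = 1.401 × 39.7 = 55.63 h.
Total: 8.570 + 39.35 + 47.80 + 55.63 h.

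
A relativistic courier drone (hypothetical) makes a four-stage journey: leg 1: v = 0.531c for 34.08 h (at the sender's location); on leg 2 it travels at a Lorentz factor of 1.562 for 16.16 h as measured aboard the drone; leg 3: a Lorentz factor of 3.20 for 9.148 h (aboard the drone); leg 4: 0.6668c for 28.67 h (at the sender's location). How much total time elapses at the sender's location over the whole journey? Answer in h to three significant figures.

Leg 1: 34.08 h is already measured at the sender's location.
Leg 2: γ = 1.562; Δt_2 = 1.562 × 16.16 = 25.24 h.
Leg 3: γ = 3.20; Δt_3 = 3.200 × 9.148 = 29.27 h.
Leg 4: 28.67 h is already measured at the sender's location.
Total: 34.08 + 25.24 + 29.27 + 28.67 h.

Δt = 117 h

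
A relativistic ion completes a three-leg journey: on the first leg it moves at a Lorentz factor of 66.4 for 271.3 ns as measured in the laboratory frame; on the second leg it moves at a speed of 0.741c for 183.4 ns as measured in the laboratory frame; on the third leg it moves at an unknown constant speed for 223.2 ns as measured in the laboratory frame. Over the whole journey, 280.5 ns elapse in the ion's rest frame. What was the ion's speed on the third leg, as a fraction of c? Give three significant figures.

Leg 1: γ = 66.4; τ_1 = 271.3/66.40 = 4.086 ns.
Leg 2: γ = 1/√(1 − 0.741²) = 1/√0.4509 = 1.489; τ_2 = 183.4/1.489 = 123.2 ns.
Leg 3: speed unknown; τ_3 = 223.2/γ_3.
Total proper time: 4.086 + 123.2 + τ_3 = 280.5, so τ_3 = 280.5 − 127.2 = 153.3 ns.
γ_3 = 223.2/153.3 = 1.456; β = √(1 − 1/γ²) = √0.5285.

β = 0.727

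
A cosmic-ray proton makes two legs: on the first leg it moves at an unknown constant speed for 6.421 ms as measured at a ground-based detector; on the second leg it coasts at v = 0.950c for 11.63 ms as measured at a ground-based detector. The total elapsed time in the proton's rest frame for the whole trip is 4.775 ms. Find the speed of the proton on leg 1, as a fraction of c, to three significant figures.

Leg 1: speed unknown; τ_1 = 6.421/γ_1.
Leg 2: γ = 1/√(1 − 0.950²) = 1/√0.09750 = 3.203; τ_2 = 11.63/3.203 = 3.631 ms.
Total proper time: τ_1 + 3.631 = 4.775, so τ_1 = 4.775 − 3.631 = 1.144 ms.
γ_1 = 6.421/1.144 = 5.615; β = √(1 − 1/γ²) = √0.9683.

β = 0.984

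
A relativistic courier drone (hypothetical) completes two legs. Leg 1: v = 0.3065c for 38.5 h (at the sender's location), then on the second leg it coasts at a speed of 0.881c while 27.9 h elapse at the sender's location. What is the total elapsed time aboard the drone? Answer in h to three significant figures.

Leg 1: γ = 1/√(1 − 0.3065²) = 1/√0.9061 = 1.051; τ_1 = 38.5/1.051 = 36.65 h.
Leg 2: γ = 1/√(1 − 0.881²) = 1/√0.2238 = 2.114; τ_2 = 27.9/2.114 = 13.20 h.
Total: 36.65 + 13.20 h.

τ = 49.8 h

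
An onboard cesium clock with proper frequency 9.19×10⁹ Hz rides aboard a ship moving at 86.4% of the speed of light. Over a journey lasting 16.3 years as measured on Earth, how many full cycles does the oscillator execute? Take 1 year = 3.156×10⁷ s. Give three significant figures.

N = 2.38×10¹⁸

β = 0.864; γ = 1/√(1 − 0.864²) = 1/√0.2535 = 1.986
The oscillator's own cycle count is N = f × τ where τ is the proper time on the ship. τ = Δt/γ = 16.3/1.986 = 8.207 years = 2.590×10⁸ s.
N = 9.19×10⁹ × 2.590×10⁸ = 2.380×10¹⁸.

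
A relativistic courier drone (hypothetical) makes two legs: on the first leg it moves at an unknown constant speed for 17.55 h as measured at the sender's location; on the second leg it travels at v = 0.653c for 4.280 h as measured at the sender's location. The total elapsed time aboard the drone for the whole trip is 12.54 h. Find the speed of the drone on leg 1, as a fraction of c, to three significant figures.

Leg 1: speed unknown; τ_1 = 17.55/γ_1.
Leg 2: γ = 1/√(1 − 0.653²) = 1/√0.5736 = 1.320; τ_2 = 4.280/1.320 = 3.241 h.
Total proper time: τ_1 + 3.241 = 12.54, so τ_1 = 12.54 − 3.241 = 9.299 h.
γ_1 = 17.55/9.299 = 1.887; β = √(1 − 1/γ²) = √0.7193.

β = 0.848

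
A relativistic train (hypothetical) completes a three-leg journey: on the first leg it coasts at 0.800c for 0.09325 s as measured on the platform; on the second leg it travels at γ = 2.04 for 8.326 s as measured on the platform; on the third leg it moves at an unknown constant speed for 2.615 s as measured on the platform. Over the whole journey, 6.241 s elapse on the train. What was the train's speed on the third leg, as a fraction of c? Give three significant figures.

Leg 1: γ = 1/√(1 − 0.800²) = 5/3 ≈ 1.667; τ_1 = 0.09325/1.667 = 0.05595 s.
Leg 2: γ = 2.04; τ_2 = 8.326/2.040 = 4.081 s.
Leg 3: speed unknown; τ_3 = 2.615/γ_3.
Total proper time: 0.05595 + 4.081 + τ_3 = 6.241, so τ_3 = 6.241 − 4.137 = 2.104 s.
γ_3 = 2.615/2.104 = 1.243; β = √(1 − 1/γ²) = √0.3528.

β = 0.594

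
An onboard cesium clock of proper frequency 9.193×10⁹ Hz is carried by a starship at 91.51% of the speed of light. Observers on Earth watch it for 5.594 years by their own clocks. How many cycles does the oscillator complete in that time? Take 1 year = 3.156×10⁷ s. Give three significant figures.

N = 6.54×10¹⁷

β = 0.9151; γ = 1/√(1 − 0.9151²) = 1/√0.1626 = 2.480
During 5.594 years of lab time, the oscillator's proper time advances by τ = Δt/γ = 5.594/2.480 = 2.256 years = 7.119×10⁷ s.
N = f × τ = 9.193×10⁹ × 7.119×10⁷ = 6.544×10¹⁷.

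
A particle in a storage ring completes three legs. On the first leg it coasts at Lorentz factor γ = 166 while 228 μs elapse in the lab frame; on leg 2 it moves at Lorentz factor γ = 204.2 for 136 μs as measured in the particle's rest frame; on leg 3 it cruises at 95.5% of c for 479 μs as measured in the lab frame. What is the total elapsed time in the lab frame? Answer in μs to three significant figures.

Leg 1: 228 μs is already measured in the lab frame.
Leg 2: γ = 204.2; Δt_2 = 204.2 × 136 = 2.777×10⁴ μs.
Leg 3: 479 μs is already measured in the lab frame.
Total: 228.0 + 2.777×10⁴ + 479.0 μs.

Δt = 2.85×10⁴ μs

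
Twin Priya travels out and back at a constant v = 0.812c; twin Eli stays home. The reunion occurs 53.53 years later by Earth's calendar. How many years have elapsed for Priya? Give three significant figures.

τ = 31.2 years

γ = 1/√(1 − 0.812²) = 1/√0.3407 = 1.713
Priya's clock measures proper time along the trip: τ = Δt/γ = 53.53/1.713 years.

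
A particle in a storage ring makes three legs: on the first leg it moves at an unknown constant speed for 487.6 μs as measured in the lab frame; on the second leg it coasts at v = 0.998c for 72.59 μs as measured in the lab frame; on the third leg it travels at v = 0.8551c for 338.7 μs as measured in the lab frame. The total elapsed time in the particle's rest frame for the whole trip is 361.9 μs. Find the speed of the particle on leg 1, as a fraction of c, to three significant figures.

Leg 1: speed unknown; τ_1 = 487.6/γ_1.
Leg 2: γ = 1/√(1 − 0.998²) = 1/√0.003996 = 15.82; τ_2 = 72.59/15.82 = 4.589 μs.
Leg 3: γ = 1/√(1 − 0.8551²) = 1/√0.2688 = 1.929; τ_3 = 338.7/1.929 = 175.6 μs.
Total proper time: τ_1 + 4.589 + 175.6 = 361.9, so τ_1 = 361.9 − 180.2 = 181.7 μs.
γ_1 = 487.6/181.7 = 2.683; β = √(1 − 1/γ²) = √0.8611.

β = 0.928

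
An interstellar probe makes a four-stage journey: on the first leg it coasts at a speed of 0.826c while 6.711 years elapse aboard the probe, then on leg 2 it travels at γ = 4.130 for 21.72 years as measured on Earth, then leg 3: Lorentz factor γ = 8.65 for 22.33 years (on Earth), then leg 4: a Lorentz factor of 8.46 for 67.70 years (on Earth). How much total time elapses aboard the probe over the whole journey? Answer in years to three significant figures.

Leg 1: 6.711 years is already measured aboard the probe.
Leg 2: γ = 4.130; τ_2 = 21.72/4.130 = 5.259 years.
Leg 3: γ = 8.65; τ_3 = 22.33/8.650 = 2.582 years.
Leg 4: γ = 8.46; τ_4 = 67.70/8.460 = 8.002 years.
Total: 6.711 + 5.259 + 2.582 + 8.002 years.

τ = 22.6 years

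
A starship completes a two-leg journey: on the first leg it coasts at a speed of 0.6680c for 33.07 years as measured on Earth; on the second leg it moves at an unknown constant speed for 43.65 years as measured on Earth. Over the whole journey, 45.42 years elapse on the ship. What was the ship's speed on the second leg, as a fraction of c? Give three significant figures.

Leg 1: γ = 1/√(1 − 0.6680²) = 1/√0.5538 = 1.344; τ_1 = 33.07/1.344 = 24.61 years.
Leg 2: speed unknown; τ_2 = 43.65/γ_2.
Total proper time: 24.61 + τ_2 = 45.42, so τ_2 = 45.42 − 24.61 = 20.81 years.
γ_2 = 43.65/20.81 = 2.097; β = √(1 − 1/γ²) = √0.7727.

β = 0.879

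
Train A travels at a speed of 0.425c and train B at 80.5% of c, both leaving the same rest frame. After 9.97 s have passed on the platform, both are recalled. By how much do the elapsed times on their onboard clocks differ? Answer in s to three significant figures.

A: γ = 1/√(1 − 0.425²) = 1/√0.8194 = 1.105; τ_A = 9.97/1.105 = 9.025 s.
B: β = 0.805; γ = 1/√(1 − 0.805²) = 1/√0.3520 = 1.686; τ_B = 9.97/1.686 = 5.915 s.

|τ_A − τ_B| = 3.11 s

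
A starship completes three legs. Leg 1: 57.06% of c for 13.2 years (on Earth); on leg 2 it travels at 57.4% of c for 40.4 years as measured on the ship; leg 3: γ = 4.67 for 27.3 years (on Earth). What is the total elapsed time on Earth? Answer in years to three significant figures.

Leg 1: 13.2 years is already measured on Earth.
Leg 2: β = 0.574; γ = 1/√(1 − 0.574²) = 1/√0.6705 = 1.221; Δt_2 = 1.221 × 40.4 = 49.34 years.
Leg 3: 27.3 years is already measured on Earth.
Total: 13.20 + 49.34 + 27.30 years.

Δt = 89.8 years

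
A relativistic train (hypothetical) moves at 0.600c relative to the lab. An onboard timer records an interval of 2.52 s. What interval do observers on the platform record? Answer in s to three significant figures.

Δt = 3.15 s

γ = 1/√(1 − 0.600²) = 5/4 = 1.250
The interval measured on the train is the proper time (both events occur at the same place in that frame); the lab-frame interval is Δt = γτ = 1.250 × 2.52 s.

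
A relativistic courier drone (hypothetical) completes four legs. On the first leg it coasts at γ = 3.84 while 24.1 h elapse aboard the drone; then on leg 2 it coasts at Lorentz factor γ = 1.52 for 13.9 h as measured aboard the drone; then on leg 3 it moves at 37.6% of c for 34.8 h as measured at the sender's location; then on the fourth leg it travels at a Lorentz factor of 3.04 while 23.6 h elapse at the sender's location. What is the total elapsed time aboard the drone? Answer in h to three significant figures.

Leg 1: 24.1 h is already measured aboard the drone.
Leg 2: 13.9 h is already measured aboard the drone.
Leg 3: β = 0.376; γ = 1/√(1 − 0.376²) = 1/√0.8586 = 1.079; τ_3 = 34.8/1.079 = 32.25 h.
Leg 4: γ = 3.04; τ_4 = 23.6/3.040 = 7.763 h.
Total: 24.10 + 13.90 + 32.25 + 7.763 h.

τ = 78.0 h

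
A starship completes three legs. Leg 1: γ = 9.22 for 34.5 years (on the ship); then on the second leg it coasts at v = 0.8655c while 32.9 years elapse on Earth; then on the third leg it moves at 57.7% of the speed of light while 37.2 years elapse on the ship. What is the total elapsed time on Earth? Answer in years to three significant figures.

Leg 1: γ = 9.22; Δt_1 = 9.220 × 34.5 = 318.1 years.
Leg 2: 32.9 years is already measured on Earth.
Leg 3: β = 0.577; γ = 1/√(1 − 0.577²) = 1/√0.6671 = 1.224; Δt_3 = 1.224 × 37.2 = 45.55 years.
Total: 318.1 + 32.90 + 45.55 years.

Δt = 397 years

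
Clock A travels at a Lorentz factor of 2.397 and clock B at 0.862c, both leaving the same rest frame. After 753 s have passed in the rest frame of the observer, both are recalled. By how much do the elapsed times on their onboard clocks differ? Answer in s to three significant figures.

A: γ = 2.397; τ_A = 753/2.397 = 314.1 s.
B: γ = 1/√(1 − 0.862²) = 1/√0.2570 = 1.973; τ_B = 753/1.973 = 381.7 s.

|τ_A − τ_B| = 67.6 s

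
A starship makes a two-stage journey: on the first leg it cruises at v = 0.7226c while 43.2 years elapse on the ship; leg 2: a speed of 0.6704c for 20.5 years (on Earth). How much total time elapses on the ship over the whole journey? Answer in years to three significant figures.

Leg 1: 43.2 years is already measured on the ship.
Leg 2: γ = 1/√(1 − 0.6704²) = 1/√0.5506 = 1.348; τ_2 = 20.5/1.348 = 15.21 years.
Total: 43.20 + 15.21 years.

τ = 58.4 years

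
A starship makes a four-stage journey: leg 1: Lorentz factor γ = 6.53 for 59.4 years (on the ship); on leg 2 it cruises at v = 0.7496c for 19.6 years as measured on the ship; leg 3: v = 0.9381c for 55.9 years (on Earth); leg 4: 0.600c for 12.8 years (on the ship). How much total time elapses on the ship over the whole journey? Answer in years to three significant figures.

τ = 111 years

Leg 1: 59.4 years is already measured on the ship.
Leg 2: 19.6 years is already measured on the ship.
Leg 3: γ = 1/√(1 − 0.9381²) = 1/√0.1200 = 2.887; τ_3 = 55.9/2.887 = 19.36 years.
Leg 4: 12.8 years is already measured on the ship.
Total: 59.40 + 19.60 + 19.36 + 12.80 years.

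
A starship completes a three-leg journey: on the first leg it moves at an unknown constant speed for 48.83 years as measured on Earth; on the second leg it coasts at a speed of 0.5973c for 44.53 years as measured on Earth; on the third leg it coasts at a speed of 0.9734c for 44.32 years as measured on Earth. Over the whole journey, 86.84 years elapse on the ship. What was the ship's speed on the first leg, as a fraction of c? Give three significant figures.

β = 0.544

Leg 1: speed unknown; τ_1 = 48.83/γ_1.
Leg 2: γ = 1/√(1 − 0.5973²) = 1/√0.6432 = 1.247; τ_2 = 44.53/1.247 = 35.71 years.
Leg 3: γ = 1/√(1 − 0.9734²) = 1/√0.05249 = 4.365; τ_3 = 44.32/4.365 = 10.15 years.
Total proper time: τ_1 + 35.71 + 10.15 = 86.84, so τ_1 = 86.84 − 45.87 = 40.97 years.
γ_1 = 48.83/40.97 = 1.192; β = √(1 − 1/γ²) = √0.2960.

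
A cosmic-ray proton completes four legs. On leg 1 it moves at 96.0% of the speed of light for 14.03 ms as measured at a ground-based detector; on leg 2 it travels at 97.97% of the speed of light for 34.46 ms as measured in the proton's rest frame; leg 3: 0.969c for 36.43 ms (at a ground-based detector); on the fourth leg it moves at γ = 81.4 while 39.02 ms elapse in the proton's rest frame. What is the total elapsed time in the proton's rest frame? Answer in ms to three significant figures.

Leg 1: β = 0.960; γ = 1/√(1 − 0.960²) = 1/√0.07840 = 3.571; τ_1 = 14.03/3.571 = 3.928 ms.
Leg 2: 34.46 ms is already measured in the proton's rest frame.
Leg 3: γ = 1/√(1 − 0.969²) = 1/√0.06104 = 4.048; τ_3 = 36.43/4.048 = 9.000 ms.
Leg 4: 39.02 ms is already measured in the proton's rest frame.
Total: 3.928 + 34.46 + 9.000 + 39.02 ms.

τ = 86.4 ms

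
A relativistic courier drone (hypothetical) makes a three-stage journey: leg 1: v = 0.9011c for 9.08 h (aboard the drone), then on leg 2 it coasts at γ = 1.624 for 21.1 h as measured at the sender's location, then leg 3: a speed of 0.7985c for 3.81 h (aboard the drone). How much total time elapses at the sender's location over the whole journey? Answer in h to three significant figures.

Leg 1: γ = 1/√(1 − 0.9011²) = 1/√0.1880 = 2.306; Δt_1 = 2.306 × 9.08 = 20.94 h.
Leg 2: 21.1 h is already measured at the sender's location.
Leg 3: γ = 1/√(1 − 0.7985²) = 1/√0.3624 = 1.661; Δt_3 = 1.661 × 3.81 = 6.329 h.
Total: 20.94 + 21.10 + 6.329 h.

Δt = 48.4 h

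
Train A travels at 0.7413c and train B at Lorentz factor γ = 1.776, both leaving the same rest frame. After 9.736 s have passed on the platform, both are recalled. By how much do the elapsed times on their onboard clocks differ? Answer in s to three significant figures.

|τ_A − τ_B| = 1.05 s

A: γ = 1/√(1 − 0.7413²) = 1/√0.4505 = 1.490; τ_A = 9.736/1.490 = 6.535 s.
B: γ = 1.776; τ_B = 9.736/1.776 = 5.482 s.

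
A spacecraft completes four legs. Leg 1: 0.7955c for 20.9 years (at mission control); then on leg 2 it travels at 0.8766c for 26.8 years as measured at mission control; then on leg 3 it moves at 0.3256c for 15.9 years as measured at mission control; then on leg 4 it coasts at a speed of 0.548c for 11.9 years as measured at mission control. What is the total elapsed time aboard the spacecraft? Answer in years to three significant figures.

Leg 1: γ = 1/√(1 − 0.7955²) = 1/√0.3672 = 1.650; τ_1 = 20.9/1.650 = 12.66 years.
Leg 2: γ = 1/√(1 − 0.8766²) = 1/√0.2316 = 2.078; τ_2 = 26.8/2.078 = 12.90 years.
Leg 3: γ = 1/√(1 − 0.3256²) = 1/√0.8940 = 1.058; τ_3 = 15.9/1.058 = 15.03 years.
Leg 4: γ = 1/√(1 − 0.548²) = 1/√0.6997 = 1.195; τ_4 = 11.9/1.195 = 9.954 years.
Total: 12.66 + 12.90 + 15.03 + 9.954 years.

τ = 50.5 years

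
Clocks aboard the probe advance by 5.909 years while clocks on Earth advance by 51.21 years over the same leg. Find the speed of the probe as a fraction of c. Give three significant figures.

β = 0.993

The proper time is measured aboard the probe (both events occur at the probe's location); Δt is measured on Earth. γ = Δt/τ = 51.21/5.909 = 8.666.
β = √(1 − 1/γ²) = √(1 − 0.01331) = √0.9867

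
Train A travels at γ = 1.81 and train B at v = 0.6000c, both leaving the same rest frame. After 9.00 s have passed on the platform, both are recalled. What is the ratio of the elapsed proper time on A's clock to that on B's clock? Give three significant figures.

τ_A/τ_B = 0.691

A: γ = 1.81. B: γ = 1/√(1 − 0.6000²) = 1/√0.6400 = 1.250.
τ_A/τ_B = γ_B/γ_A = 1.250/1.810 = 0.6906, so τ_A/τ_B = 0.6906.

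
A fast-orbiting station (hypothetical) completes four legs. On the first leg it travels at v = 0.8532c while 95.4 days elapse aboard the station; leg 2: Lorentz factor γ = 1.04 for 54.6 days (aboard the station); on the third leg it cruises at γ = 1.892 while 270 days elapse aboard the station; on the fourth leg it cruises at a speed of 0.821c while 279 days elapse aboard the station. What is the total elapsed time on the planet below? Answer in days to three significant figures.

Leg 1: γ = 1/√(1 − 0.8532²) = 1/√0.2720 = 1.917; Δt_1 = 1.917 × 95.4 = 182.9 days.
Leg 2: γ = 1.04; Δt_2 = 1.040 × 54.6 = 56.78 days.
Leg 3: γ = 1.892; Δt_3 = 1.892 × 270 = 510.8 days.
Leg 4: γ = 1/√(1 − 0.821²) = 1/√0.3260 = 1.752; Δt_4 = 1.752 × 279 = 488.7 days.
Total: 182.9 + 56.78 + 510.8 + 488.7 days.

Δt = 1240 days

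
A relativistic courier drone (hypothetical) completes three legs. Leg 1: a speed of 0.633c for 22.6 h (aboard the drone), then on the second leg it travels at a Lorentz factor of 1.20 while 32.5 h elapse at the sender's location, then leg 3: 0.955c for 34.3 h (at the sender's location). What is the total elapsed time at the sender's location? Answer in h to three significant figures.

Leg 1: γ = 1/√(1 − 0.633²) = 1/√0.5993 = 1.292; Δt_1 = 1.292 × 22.6 = 29.19 h.
Leg 2: 32.5 h is already measured at the sender's location.
Leg 3: 34.3 h is already measured at the sender's location.
Total: 29.19 + 32.50 + 34.30 h.

Δt = 96.0 h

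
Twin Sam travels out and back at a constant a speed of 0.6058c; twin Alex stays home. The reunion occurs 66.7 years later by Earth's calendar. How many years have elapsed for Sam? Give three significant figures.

τ = 53.1 years

γ = 1/√(1 − 0.6058²) = 1/√0.6330 = 1.257
Sam's clock measures proper time along the trip: τ = Δt/γ = 66.7/1.257 years.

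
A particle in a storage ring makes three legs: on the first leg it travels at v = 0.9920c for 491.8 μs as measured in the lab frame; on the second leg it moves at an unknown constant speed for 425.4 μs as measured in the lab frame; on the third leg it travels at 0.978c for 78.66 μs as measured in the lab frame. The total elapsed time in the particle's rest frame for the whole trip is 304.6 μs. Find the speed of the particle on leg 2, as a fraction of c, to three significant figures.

β = 0.847

Leg 1: γ = 1/√(1 − 0.9920²) = 1/√0.01594 = 7.922; τ_1 = 491.8/7.922 = 62.08 μs.
Leg 2: speed unknown; τ_2 = 425.4/γ_2.
Leg 3: γ = 1/√(1 − 0.978²) = 1/√0.04352 = 4.794; τ_3 = 78.66/4.794 = 16.41 μs.
Total proper time: 62.08 + τ_2 + 16.41 = 304.6, so τ_2 = 304.6 − 78.49 = 226.1 μs.
γ_2 = 425.4/226.1 = 1.881; β = √(1 − 1/γ²) = √0.7175.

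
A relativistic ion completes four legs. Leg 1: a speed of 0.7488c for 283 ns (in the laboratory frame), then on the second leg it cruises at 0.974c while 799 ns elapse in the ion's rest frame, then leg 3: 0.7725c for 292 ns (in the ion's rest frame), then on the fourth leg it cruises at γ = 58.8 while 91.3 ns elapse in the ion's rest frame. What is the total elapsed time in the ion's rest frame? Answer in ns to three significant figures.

Leg 1: γ = 1/√(1 − 0.7488²) = 1/√0.4393 = 1.509; τ_1 = 283/1.509 = 187.6 ns.
Leg 2: 799 ns is already measured in the ion's rest frame.
Leg 3: 292 ns is already measured in the ion's rest frame.
Leg 4: 91.3 ns is already measured in the ion's rest frame.
Total: 187.6 + 799.0 + 292.0 + 91.30 ns.

τ = 1370 ns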